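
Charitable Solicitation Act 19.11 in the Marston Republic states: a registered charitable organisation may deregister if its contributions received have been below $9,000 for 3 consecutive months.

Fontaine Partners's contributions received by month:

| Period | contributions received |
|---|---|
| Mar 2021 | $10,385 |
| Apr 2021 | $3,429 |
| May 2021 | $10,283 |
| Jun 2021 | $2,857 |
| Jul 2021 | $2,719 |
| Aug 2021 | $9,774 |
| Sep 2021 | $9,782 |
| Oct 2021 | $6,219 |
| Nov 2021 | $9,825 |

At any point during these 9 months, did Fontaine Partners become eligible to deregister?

Months below $9,000: Apr 2021, Jun 2021, Jul 2021, Oct 2021.
Longest run of consecutive months below the threshold: 2.
2 < 3, so Fontaine Partners never became eligible.

No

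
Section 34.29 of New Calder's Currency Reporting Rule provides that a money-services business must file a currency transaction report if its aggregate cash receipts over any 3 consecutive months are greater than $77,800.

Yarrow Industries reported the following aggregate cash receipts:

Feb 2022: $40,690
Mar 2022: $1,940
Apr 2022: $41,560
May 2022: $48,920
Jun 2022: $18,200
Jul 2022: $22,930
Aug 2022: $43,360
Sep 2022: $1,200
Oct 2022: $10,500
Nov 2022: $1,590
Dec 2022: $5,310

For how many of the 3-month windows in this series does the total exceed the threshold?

Feb 2022–Apr 2022: $40,690 + $1,940 + $41,560 = $84,190 (over)
Mar 2022–May 2022: $1,940 + $41,560 + $48,920 = $92,420 (over)
Apr 2022–Jun 2022: $41,560 + $48,920 + $18,200 = $108,680 (over)
May 2022–Jul 2022: $48,920 + $18,200 + $22,930 = $90,050 (over)
Jun 2022–Aug 2022: $18,200 + $22,930 + $43,360 = $84,490 (over)
Jul 2022–Sep 2022: $22,930 + $43,360 + $1,200 = $67,490 (under)
Aug 2022–Oct 2022: $43,360 + $1,200 + $10,500 = $55,060 (under)
Sep 2022–Nov 2022: $1,200 + $10,500 + $1,590 = $13,290 (under)
Oct 2022–Dec 2022: $10,500 + $1,590 + $5,310 = $17,400 (under)
5 windows exceed the threshold.

5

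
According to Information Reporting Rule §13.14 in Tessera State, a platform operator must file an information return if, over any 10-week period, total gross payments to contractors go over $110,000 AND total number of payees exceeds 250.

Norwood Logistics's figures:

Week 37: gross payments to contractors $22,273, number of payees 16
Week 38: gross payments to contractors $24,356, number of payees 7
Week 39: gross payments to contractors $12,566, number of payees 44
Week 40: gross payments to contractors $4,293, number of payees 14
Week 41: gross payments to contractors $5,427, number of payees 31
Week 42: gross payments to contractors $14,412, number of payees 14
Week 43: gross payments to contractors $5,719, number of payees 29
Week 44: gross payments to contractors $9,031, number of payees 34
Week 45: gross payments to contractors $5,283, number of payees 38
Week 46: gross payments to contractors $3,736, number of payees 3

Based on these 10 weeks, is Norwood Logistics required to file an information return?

No

Total gross payments to contractors: $22,273 + $24,356 + $12,566 + $4,293 + $5,427 + $14,412 + $5,719 + $9,031 + $5,283 + $3,736 = $107,096 (≤ $110,000).
Total number of payees: 16 + 7 + 44 + 14 + 31 + 14 + 29 + 34 + 38 + 3 = 230 (≤ 250).
The test is 'and': the rule requires both, and at least one is not exceeded.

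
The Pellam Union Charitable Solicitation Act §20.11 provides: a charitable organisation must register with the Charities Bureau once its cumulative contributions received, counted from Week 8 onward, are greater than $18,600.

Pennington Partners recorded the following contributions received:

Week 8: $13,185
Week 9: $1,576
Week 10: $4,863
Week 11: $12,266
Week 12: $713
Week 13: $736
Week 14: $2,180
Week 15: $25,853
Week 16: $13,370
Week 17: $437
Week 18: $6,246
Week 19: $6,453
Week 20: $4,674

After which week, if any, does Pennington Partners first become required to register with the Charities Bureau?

Through Week 8: $13,185
Through Week 9: $14,761
Through Week 10: $19,624 ← exceeds threshold

Week 10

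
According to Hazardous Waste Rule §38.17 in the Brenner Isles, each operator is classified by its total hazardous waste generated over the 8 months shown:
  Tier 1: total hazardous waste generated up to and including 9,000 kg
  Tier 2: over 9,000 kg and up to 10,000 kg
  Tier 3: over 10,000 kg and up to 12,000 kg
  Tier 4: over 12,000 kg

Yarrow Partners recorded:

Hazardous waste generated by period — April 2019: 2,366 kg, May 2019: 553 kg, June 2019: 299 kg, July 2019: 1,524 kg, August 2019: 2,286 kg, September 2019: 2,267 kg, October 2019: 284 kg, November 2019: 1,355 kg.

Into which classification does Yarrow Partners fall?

Total hazardous waste generated: 2,366 kg + 553 kg + 299 kg + 1,524 kg + 2,286 kg + 2,267 kg + 284 kg + 1,355 kg = 10,934 kg.
10,000 kg < 10,934 kg ≤ 12,000 kg, so Tier 3 applies.

Tier 3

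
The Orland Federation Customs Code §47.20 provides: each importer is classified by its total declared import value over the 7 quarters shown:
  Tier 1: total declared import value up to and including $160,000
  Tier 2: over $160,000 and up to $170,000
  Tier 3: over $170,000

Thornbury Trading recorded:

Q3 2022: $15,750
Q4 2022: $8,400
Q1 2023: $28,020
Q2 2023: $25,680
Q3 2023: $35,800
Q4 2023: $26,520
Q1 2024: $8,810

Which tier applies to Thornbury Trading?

Total declared import value: $15,750 + $8,400 + $28,020 + $25,680 + $35,800 + $26,520 + $8,810 = $148,980.
$148,980 ≤ $160,000, so Tier 1 applies.

Tier 1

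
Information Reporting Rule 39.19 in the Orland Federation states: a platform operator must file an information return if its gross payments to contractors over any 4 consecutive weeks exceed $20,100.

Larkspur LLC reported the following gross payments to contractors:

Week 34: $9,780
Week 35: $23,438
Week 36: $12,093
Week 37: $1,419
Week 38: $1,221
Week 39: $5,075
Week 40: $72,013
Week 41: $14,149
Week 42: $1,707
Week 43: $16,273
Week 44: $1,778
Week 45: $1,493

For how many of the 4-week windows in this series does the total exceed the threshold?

8

Week 34–Week 37: $9,780 + $23,438 + $12,093 + $1,419 = $46,730 (over)
Week 35–Week 38: $23,438 + $12,093 + $1,419 + $1,221 = $38,171 (over)
Week 36–Week 39: $12,093 + $1,419 + $1,221 + $5,075 = $19,808 (under)
Week 37–Week 40: $1,419 + $1,221 + $5,075 + $72,013 = $79,728 (over)
Week 38–Week 41: $1,221 + $5,075 + $72,013 + $14,149 = $92,458 (over)
Week 39–Week 42: $5,075 + $72,013 + $14,149 + $1,707 = $92,944 (over)
Week 40–Week 43: $72,013 + $14,149 + $1,707 + $16,273 = $104,142 (over)
Week 41–Week 44: $14,149 + $1,707 + $16,273 + $1,778 = $33,907 (over)
Week 42–Week 45: $1,707 + $16,273 + $1,778 + $1,493 = $21,251 (over)
8 windows exceed the threshold.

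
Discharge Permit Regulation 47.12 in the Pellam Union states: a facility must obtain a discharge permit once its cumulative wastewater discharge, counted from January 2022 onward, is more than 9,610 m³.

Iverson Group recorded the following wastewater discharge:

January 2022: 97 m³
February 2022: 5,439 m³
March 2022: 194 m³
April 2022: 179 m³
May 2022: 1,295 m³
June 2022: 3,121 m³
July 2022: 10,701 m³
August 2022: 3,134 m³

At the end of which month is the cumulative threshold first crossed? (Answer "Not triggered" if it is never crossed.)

Through January 2022: 97 m³
Through February 2022: 5,536 m³
Through March 2022: 5,730 m³
Through April 2022: 5,909 m³
Through May 2022: 7,204 m³
Through June 2022: 10,325 m³ ← exceeds threshold

June 2022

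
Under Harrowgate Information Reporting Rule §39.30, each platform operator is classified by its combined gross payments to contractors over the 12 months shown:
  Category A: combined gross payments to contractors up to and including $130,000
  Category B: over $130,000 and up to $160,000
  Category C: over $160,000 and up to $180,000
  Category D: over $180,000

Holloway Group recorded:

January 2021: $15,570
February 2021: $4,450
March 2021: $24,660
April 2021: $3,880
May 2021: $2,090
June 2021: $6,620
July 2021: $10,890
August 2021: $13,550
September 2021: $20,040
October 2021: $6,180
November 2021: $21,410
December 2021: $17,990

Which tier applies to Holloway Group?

Category B

Combined gross payments to contractors: $15,570 + $4,450 + $24,660 + $3,880 + $2,090 + $6,620 + $10,890 + $13,550 + $20,040 + $6,180 + $21,410 + $17,990 = $147,330.
$130,000 < $147,330 ≤ $160,000, so Category B applies.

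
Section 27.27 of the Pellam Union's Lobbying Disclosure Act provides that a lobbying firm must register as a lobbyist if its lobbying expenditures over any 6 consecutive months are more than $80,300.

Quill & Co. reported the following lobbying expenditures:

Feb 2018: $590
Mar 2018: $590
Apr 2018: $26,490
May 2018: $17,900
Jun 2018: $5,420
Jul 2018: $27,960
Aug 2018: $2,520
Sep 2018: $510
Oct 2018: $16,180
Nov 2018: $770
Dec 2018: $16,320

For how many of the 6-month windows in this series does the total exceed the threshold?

Feb 2018–Jul 2018: $590 + $590 + $26,490 + $17,900 + $5,420 + $27,960 = $78,950 (under)
Mar 2018–Aug 2018: $590 + $26,490 + $17,900 + $5,420 + $27,960 + $2,520 = $80,880 (over)
Apr 2018–Sep 2018: $26,490 + $17,900 + $5,420 + $27,960 + $2,520 + $510 = $80,800 (over)
May 2018–Oct 2018: $17,900 + $5,420 + $27,960 + $2,520 + $510 + $16,180 = $70,490 (under)
Jun 2018–Nov 2018: $5,420 + $27,960 + $2,520 + $510 + $16,180 + $770 = $53,360 (under)
Jul 2018–Dec 2018: $27,960 + $2,520 + $510 + $16,180 + $770 + $16,320 = $64,260 (under)
2 windows exceed the threshold.

2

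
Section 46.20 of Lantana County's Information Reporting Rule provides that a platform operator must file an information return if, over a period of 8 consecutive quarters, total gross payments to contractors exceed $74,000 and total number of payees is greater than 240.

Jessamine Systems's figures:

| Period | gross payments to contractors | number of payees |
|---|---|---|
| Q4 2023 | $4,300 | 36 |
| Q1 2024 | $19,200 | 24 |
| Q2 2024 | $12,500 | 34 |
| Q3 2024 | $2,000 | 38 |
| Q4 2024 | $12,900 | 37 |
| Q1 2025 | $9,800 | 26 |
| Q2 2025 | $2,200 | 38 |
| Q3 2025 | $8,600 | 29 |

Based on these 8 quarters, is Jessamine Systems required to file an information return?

No

Total gross payments to contractors: $4,300 + $19,200 + $12,500 + $2,000 + $12,900 + $9,800 + $2,200 + $8,600 = $71,500 (≤ $74,000).
Total number of payees: 36 + 24 + 34 + 38 + 37 + 26 + 38 + 29 = 262 (> 240).
The test is 'and': the rule requires both, and at least one is not exceeded.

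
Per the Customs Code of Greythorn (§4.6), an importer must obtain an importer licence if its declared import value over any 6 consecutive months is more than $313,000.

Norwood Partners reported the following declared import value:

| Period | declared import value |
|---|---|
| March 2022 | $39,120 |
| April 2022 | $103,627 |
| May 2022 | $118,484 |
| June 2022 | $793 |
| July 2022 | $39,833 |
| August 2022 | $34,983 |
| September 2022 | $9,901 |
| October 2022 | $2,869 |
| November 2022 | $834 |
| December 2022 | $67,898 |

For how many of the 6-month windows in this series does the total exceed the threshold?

March 2022–August 2022: $39,120 + $103,627 + $118,484 + $793 + $39,833 + $34,983 = $336,840 (over)
April 2022–September 2022: $103,627 + $118,484 + $793 + $39,833 + $34,983 + $9,901 = $307,621 (under)
May 2022–October 2022: $118,484 + $793 + $39,833 + $34,983 + $9,901 + $2,869 = $206,863 (under)
June 2022–November 2022: $793 + $39,833 + $34,983 + $9,901 + $2,869 + $834 = $89,213 (under)
July 2022–December 2022: $39,833 + $34,983 + $9,901 + $2,869 + $834 + $67,898 = $156,318 (under)
1 window exceeds the threshold.

1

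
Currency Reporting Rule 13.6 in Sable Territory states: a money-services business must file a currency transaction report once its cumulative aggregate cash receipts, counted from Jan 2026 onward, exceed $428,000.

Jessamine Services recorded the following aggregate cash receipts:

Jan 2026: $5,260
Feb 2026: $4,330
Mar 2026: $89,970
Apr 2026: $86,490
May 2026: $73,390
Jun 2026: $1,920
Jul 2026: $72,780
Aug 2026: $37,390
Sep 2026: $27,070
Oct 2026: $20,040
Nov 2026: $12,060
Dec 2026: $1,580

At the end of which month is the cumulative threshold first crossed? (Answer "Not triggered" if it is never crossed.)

Nov 2026

Through Jan 2026: $5,260
Through Feb 2026: $9,590
Through Mar 2026: $99,560
Through Apr 2026: $186,050
Through May 2026: $259,440
Through Jun 2026: $261,360
Through Jul 2026: $334,140
Through Aug 2026: $371,530
Through Sep 2026: $398,600
Through Oct 2026: $418,640
Through Nov 2026: $430,700 ← exceeds threshold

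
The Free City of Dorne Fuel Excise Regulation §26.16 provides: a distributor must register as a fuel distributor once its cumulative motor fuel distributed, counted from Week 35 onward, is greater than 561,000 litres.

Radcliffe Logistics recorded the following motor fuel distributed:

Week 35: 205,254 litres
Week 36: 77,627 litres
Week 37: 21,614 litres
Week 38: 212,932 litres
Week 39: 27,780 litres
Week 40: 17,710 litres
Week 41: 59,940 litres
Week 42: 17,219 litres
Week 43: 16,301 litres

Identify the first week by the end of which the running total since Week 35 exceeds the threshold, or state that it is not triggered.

Week 40

Through Week 35: 205,254 litres
Through Week 36: 282,881 litres
Through Week 37: 304,495 litres
Through Week 38: 517,427 litres
Through Week 39: 545,207 litres
Through Week 40: 562,917 litres ← exceeds threshold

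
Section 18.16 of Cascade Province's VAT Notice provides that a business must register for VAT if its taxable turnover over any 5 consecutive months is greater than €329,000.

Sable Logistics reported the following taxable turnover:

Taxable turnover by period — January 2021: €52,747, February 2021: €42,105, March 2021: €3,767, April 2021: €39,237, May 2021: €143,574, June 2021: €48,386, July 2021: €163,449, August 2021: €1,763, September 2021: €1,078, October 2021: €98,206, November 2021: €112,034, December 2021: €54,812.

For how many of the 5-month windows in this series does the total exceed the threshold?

4

January 2021–May 2021: €52,747 + €42,105 + €3,767 + €39,237 + €143,574 = €281,430 (under)
February 2021–June 2021: €42,105 + €3,767 + €39,237 + €143,574 + €48,386 = €277,069 (under)
March 2021–July 2021: €3,767 + €39,237 + €143,574 + €48,386 + €163,449 = €398,413 (over)
April 2021–August 2021: €39,237 + €143,574 + €48,386 + €163,449 + €1,763 = €396,409 (over)
May 2021–September 2021: €143,574 + €48,386 + €163,449 + €1,763 + €1,078 = €358,250 (over)
June 2021–October 2021: €48,386 + €163,449 + €1,763 + €1,078 + €98,206 = €312,882 (under)
July 2021–November 2021: €163,449 + €1,763 + €1,078 + €98,206 + €112,034 = €376,530 (over)
August 2021–December 2021: €1,763 + €1,078 + €98,206 + €112,034 + €54,812 = €267,893 (under)
4 windows exceed the threshold.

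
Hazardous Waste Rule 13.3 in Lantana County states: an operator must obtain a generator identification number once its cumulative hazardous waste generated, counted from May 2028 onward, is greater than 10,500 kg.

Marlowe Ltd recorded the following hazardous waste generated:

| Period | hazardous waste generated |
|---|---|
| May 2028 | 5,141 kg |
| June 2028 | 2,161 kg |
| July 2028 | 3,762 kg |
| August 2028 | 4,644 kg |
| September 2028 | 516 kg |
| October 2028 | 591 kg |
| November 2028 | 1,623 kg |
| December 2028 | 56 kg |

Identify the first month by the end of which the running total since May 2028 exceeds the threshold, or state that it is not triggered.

July 2028

Through May 2028: 5,141 kg
Through June 2028: 7,302 kg
Through July 2028: 11,064 kg ← exceeds threshold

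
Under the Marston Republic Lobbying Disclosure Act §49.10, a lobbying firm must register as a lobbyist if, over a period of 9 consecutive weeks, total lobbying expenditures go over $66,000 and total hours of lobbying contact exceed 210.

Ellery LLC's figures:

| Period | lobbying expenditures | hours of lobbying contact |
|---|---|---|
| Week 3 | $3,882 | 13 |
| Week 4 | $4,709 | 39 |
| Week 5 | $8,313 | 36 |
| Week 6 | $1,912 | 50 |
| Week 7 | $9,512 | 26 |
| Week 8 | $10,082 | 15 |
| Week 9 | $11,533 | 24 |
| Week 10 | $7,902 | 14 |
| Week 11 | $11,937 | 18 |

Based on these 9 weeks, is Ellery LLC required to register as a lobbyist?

Total lobbying expenditures: $3,882 + $4,709 + $8,313 + $1,912 + $9,512 + $10,082 + $11,533 + $7,902 + $11,937 = $69,782 (> $66,000).
Total hours of lobbying contact: 13 + 39 + 36 + 50 + 26 + 15 + 24 + 14 + 18 = 235 (> 210).
The test is 'and': both thresholds are exceeded.

Yes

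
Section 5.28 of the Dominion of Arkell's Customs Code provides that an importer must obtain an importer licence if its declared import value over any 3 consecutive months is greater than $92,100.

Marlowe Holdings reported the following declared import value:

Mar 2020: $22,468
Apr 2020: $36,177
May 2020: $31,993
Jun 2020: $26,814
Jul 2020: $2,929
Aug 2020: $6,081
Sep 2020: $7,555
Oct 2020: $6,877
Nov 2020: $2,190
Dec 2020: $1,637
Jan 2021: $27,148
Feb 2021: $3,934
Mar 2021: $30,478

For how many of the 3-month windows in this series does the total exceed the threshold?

Mar 2020–May 2020: $22,468 + $36,177 + $31,993 = $90,638 (under)
Apr 2020–Jun 2020: $36,177 + $31,993 + $26,814 = $94,984 (over)
May 2020–Jul 2020: $31,993 + $26,814 + $2,929 = $61,736 (under)
Jun 2020–Aug 2020: $26,814 + $2,929 + $6,081 = $35,824 (under)
Jul 2020–Sep 2020: $2,929 + $6,081 + $7,555 = $16,565 (under)
Aug 2020–Oct 2020: $6,081 + $7,555 + $6,877 = $20,513 (under)
Sep 2020–Nov 2020: $7,555 + $6,877 + $2,190 = $16,622 (under)
Oct 2020–Dec 2020: $6,877 + $2,190 + $1,637 = $10,704 (under)
Nov 2020–Jan 2021: $2,190 + $1,637 + $27,148 = $30,975 (under)
Dec 2020–Feb 2021: $1,637 + $27,148 + $3,934 = $32,719 (under)
Jan 2021–Mar 2021: $27,148 + $3,934 + $30,478 = $61,560 (under)
1 window exceeds the threshold.

1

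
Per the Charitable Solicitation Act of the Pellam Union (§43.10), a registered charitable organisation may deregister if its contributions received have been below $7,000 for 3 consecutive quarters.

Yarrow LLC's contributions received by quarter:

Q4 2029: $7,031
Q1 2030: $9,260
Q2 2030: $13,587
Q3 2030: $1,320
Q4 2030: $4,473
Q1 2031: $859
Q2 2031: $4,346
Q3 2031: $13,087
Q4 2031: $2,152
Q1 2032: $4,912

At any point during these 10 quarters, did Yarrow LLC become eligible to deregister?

Quarters below $7,000: Q3 2030, Q4 2030, Q1 2031, Q2 2031, Q4 2031, Q1 2032.
Longest run of consecutive quarters below the threshold: 4.
4 ≥ 3, so Yarrow LLC became eligible.

Yes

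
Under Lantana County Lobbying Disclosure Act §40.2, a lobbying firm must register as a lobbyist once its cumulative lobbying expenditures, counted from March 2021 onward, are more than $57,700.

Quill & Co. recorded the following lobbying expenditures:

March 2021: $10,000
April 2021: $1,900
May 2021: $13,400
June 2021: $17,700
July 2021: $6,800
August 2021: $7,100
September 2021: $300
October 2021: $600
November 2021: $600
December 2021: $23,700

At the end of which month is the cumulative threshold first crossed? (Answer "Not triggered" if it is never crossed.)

October 2021

Through March 2021: $10,000
Through April 2021: $11,900
Through May 2021: $25,300
Through June 2021: $43,000
Through July 2021: $49,800
Through August 2021: $56,900
Through September 2021: $57,200
Through October 2021: $57,800 ← exceeds threshold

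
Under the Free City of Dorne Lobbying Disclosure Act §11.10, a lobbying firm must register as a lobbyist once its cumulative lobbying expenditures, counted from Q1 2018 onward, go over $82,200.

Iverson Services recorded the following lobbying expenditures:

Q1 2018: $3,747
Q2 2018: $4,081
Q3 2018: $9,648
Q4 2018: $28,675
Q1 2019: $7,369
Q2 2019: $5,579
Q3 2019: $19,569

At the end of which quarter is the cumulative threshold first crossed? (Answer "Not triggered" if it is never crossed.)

Through Q1 2018: $3,747
Through Q2 2018: $7,828
Through Q3 2018: $17,476
Through Q4 2018: $46,151
Through Q1 2019: $53,520
Through Q2 2019: $59,099
Through Q3 2019: $78,668
Final cumulative total $78,668 ≤ $82,200; the threshold is never exceeded.

Not triggered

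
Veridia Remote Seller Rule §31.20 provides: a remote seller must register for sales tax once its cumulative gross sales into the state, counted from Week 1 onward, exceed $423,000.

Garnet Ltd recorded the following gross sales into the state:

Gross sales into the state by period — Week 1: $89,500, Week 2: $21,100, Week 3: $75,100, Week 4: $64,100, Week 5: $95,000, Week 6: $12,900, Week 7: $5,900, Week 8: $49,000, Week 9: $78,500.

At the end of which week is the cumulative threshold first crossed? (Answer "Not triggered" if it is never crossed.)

Week 9

Through Week 1: $89,500
Through Week 2: $110,600
Through Week 3: $185,700
Through Week 4: $249,800
Through Week 5: $344,800
Through Week 6: $357,700
Through Week 7: $363,600
Through Week 8: $412,600
Through Week 9: $491,100 ← exceeds threshold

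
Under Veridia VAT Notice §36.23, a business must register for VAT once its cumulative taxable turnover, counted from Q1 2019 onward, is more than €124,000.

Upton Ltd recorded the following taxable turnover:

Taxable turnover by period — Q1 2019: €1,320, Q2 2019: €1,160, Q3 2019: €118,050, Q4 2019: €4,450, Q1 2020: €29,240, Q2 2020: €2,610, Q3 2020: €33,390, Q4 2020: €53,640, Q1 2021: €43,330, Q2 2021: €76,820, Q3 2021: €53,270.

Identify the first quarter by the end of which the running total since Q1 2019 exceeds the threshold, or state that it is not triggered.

Q4 2019

Through Q1 2019: €1,320
Through Q2 2019: €2,480
Through Q3 2019: €120,530
Through Q4 2019: €124,980 ← exceeds threshold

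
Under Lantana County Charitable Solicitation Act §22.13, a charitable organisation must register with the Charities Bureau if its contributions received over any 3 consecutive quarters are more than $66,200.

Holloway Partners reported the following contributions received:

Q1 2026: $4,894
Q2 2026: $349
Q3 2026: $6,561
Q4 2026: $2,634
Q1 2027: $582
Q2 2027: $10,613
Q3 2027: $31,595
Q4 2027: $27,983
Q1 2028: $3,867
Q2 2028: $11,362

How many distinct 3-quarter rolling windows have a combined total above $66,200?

1

Q1 2026–Q3 2026: $4,894 + $349 + $6,561 = $11,804 (under)
Q2 2026–Q4 2026: $349 + $6,561 + $2,634 = $9,544 (under)
Q3 2026–Q1 2027: $6,561 + $2,634 + $582 = $9,777 (under)
Q4 2026–Q2 2027: $2,634 + $582 + $10,613 = $13,829 (under)
Q1 2027–Q3 2027: $582 + $10,613 + $31,595 = $42,790 (under)
Q2 2027–Q4 2027: $10,613 + $31,595 + $27,983 = $70,191 (over)
Q3 2027–Q1 2028: $31,595 + $27,983 + $3,867 = $63,445 (under)
Q4 2027–Q2 2028: $27,983 + $3,867 + $11,362 = $43,212 (under)
1 window exceeds the threshold.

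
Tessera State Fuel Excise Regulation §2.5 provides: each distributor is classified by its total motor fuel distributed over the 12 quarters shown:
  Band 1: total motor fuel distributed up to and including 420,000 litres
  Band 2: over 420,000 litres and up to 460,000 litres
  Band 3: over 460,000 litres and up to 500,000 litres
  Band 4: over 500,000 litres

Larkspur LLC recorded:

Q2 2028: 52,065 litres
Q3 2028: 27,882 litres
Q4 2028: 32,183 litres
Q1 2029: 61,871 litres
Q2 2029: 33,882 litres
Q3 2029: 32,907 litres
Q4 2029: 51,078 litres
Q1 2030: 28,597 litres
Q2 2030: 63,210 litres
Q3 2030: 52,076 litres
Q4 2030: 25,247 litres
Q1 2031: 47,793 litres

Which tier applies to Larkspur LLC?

Total motor fuel distributed: 52,065 litres + 27,882 litres + 32,183 litres + 61,871 litres + 33,882 litres + 32,907 litres + 51,078 litres + 28,597 litres + 63,210 litres + 52,076 litres + 25,247 litres + 47,793 litres = 508,791 litres.
508,791 litres > 500,000 litres, so Band 4 applies.

Band 4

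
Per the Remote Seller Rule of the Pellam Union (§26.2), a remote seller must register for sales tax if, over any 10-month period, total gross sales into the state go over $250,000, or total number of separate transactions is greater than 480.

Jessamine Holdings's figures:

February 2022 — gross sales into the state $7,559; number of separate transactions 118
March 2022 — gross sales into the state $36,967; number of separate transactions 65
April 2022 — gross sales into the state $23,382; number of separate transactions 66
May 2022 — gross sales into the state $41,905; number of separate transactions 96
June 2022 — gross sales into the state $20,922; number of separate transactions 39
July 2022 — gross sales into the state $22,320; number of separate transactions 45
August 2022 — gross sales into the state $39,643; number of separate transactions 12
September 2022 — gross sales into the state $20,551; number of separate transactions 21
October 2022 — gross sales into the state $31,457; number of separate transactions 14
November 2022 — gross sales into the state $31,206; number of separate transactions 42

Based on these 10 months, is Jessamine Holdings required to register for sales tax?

Yes

Total gross sales into the state: $7,559 + $36,967 + $23,382 + $41,905 + $20,922 + $22,320 + $39,643 + $20,551 + $31,457 + $31,206 = $275,912 (> $250,000).
Total number of separate transactions: 118 + 65 + 66 + 96 + 39 + 45 + 12 + 21 + 14 + 42 = 518 (> 480).
The test is 'or': at least one threshold is exceeded.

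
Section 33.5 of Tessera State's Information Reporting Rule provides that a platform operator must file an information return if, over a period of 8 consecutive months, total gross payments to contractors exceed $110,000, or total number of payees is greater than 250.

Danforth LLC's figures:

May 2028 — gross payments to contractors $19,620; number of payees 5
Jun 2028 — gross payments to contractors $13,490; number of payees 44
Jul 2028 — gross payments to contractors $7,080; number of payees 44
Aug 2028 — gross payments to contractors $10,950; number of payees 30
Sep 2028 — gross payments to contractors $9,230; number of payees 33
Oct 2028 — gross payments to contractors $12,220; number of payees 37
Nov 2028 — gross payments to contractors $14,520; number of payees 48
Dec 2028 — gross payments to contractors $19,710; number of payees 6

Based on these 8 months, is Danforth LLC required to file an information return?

Total gross payments to contractors: $19,620 + $13,490 + $7,080 + $10,950 + $9,230 + $12,220 + $14,520 + $19,710 = $106,820 (≤ $110,000).
Total number of payees: 5 + 44 + 44 + 30 + 33 + 37 + 48 + 6 = 247 (≤ 250).
The test is 'or': neither threshold is exceeded.

No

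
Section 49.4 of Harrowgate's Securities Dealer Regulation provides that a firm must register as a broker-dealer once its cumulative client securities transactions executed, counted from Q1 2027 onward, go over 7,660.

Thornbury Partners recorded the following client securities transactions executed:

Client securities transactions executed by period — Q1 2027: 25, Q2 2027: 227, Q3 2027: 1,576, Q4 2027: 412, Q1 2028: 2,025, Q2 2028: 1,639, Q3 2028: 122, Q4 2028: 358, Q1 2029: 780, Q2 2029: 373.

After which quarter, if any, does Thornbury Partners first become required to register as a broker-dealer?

Through Q1 2027: 25
Through Q2 2027: 252
Through Q3 2027: 1,828
Through Q4 2027: 2,240
Through Q1 2028: 4,265
Through Q2 2028: 5,904
Through Q3 2028: 6,026
Through Q4 2028: 6,384
Through Q1 2029: 7,164
Through Q2 2029: 7,537
Final cumulative total 7,537 ≤ 7,660; the threshold is never exceeded.

Not triggered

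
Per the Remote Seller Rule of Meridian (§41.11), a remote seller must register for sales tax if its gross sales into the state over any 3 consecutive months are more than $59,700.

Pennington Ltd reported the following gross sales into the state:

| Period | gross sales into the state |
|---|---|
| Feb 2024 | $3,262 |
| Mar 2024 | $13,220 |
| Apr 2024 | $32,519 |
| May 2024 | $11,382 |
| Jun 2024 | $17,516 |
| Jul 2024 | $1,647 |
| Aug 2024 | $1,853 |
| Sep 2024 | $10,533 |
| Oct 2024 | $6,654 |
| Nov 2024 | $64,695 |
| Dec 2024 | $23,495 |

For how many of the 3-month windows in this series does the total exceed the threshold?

Feb 2024–Apr 2024: $3,262 + $13,220 + $32,519 = $49,001 (under)
Mar 2024–May 2024: $13,220 + $32,519 + $11,382 = $57,121 (under)
Apr 2024–Jun 2024: $32,519 + $11,382 + $17,516 = $61,417 (over)
May 2024–Jul 2024: $11,382 + $17,516 + $1,647 = $30,545 (under)
Jun 2024–Aug 2024: $17,516 + $1,647 + $1,853 = $21,016 (under)
Jul 2024–Sep 2024: $1,647 + $1,853 + $10,533 = $14,033 (under)
Aug 2024–Oct 2024: $1,853 + $10,533 + $6,654 = $19,040 (under)
Sep 2024–Nov 2024: $10,533 + $6,654 + $64,695 = $81,882 (over)
Oct 2024–Dec 2024: $6,654 + $64,695 + $23,495 = $94,844 (over)
3 windows exceed the threshold.

3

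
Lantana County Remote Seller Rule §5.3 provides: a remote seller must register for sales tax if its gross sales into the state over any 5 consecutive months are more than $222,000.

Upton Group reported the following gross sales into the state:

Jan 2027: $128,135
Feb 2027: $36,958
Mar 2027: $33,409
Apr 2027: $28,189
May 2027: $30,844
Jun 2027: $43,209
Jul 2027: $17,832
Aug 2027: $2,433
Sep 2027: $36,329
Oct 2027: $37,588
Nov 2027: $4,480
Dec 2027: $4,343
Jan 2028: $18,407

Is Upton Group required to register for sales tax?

Yes

Jan 2027–May 2027: $128,135 + $36,958 + $33,409 + $28,189 + $30,844 = $257,535 (over)
Feb 2027–Jun 2027: $36,958 + $33,409 + $28,189 + $30,844 + $43,209 = $172,609 (under)
Mar 2027–Jul 2027: $33,409 + $28,189 + $30,844 + $43,209 + $17,832 = $153,483 (under)
Apr 2027–Aug 2027: $28,189 + $30,844 + $43,209 + $17,832 + $2,433 = $122,507 (under)
May 2027–Sep 2027: $30,844 + $43,209 + $17,832 + $2,433 + $36,329 = $130,647 (under)
Jun 2027–Oct 2027: $43,209 + $17,832 + $2,433 + $36,329 + $37,588 = $137,391 (under)
Jul 2027–Nov 2027: $17,832 + $2,433 + $36,329 + $37,588 + $4,480 = $98,662 (under)
Aug 2027–Dec 2027: $2,433 + $36,329 + $37,588 + $4,480 + $4,343 = $85,173 (under)
Sep 2027–Jan 2028: $36,329 + $37,588 + $4,480 + $4,343 + $18,407 = $101,147 (under)
At least one window exceeds $222,000.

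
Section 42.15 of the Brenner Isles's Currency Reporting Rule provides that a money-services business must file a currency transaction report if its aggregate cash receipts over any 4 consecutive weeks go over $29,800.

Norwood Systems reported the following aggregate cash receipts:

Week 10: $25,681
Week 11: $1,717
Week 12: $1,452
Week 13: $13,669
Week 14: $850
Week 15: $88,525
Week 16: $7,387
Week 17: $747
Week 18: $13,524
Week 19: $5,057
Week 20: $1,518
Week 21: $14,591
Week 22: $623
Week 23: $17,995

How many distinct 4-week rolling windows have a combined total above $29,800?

7

Week 10–Week 13: $25,681 + $1,717 + $1,452 + $13,669 = $42,519 (over)
Week 11–Week 14: $1,717 + $1,452 + $13,669 + $850 = $17,688 (under)
Week 12–Week 15: $1,452 + $13,669 + $850 + $88,525 = $104,496 (over)
Week 13–Week 16: $13,669 + $850 + $88,525 + $7,387 = $110,431 (over)
Week 14–Week 17: $850 + $88,525 + $7,387 + $747 = $97,509 (over)
Week 15–Week 18: $88,525 + $7,387 + $747 + $13,524 = $110,183 (over)
Week 16–Week 19: $7,387 + $747 + $13,524 + $5,057 = $26,715 (under)
Week 17–Week 20: $747 + $13,524 + $5,057 + $1,518 = $20,846 (under)
Week 18–Week 21: $13,524 + $5,057 + $1,518 + $14,591 = $34,690 (over)
Week 19–Week 22: $5,057 + $1,518 + $14,591 + $623 = $21,789 (under)
Week 20–Week 23: $1,518 + $14,591 + $623 + $17,995 = $34,727 (over)
7 windows exceed the threshold.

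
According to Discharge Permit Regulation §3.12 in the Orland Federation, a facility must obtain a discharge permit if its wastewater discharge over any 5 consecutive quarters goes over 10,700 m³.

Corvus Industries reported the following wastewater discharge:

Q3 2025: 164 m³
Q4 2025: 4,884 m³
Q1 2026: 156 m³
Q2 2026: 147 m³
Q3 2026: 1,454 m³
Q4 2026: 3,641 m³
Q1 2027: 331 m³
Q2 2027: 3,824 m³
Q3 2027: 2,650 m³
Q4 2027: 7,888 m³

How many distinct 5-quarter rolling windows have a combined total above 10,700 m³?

Q3 2025–Q3 2026: 164 m³ + 4,884 m³ + 156 m³ + 147 m³ + 1,454 m³ = 6,805 m³ (under)
Q4 2025–Q4 2026: 4,884 m³ + 156 m³ + 147 m³ + 1,454 m³ + 3,641 m³ = 10,282 m³ (under)
Q1 2026–Q1 2027: 156 m³ + 147 m³ + 1,454 m³ + 3,641 m³ + 331 m³ = 5,729 m³ (under)
Q2 2026–Q2 2027: 147 m³ + 1,454 m³ + 3,641 m³ + 331 m³ + 3,824 m³ = 9,397 m³ (under)
Q3 2026–Q3 2027: 1,454 m³ + 3,641 m³ + 331 m³ + 3,824 m³ + 2,650 m³ = 11,900 m³ (over)
Q4 2026–Q4 2027: 3,641 m³ + 331 m³ + 3,824 m³ + 2,650 m³ + 7,888 m³ = 18,334 m³ (over)
2 windows exceed the threshold.

2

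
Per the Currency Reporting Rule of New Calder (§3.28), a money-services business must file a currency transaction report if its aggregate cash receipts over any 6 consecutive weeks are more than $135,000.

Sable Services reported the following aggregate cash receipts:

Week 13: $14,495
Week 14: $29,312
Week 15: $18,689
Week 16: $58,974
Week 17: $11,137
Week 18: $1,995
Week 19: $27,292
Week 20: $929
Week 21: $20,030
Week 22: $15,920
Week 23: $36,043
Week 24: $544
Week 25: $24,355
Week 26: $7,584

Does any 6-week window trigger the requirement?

Yes

Week 13–Week 18: $14,495 + $29,312 + $18,689 + $58,974 + $11,137 + $1,995 = $134,602 (under)
Week 14–Week 19: $29,312 + $18,689 + $58,974 + $11,137 + $1,995 + $27,292 = $147,399 (over)
Week 15–Week 20: $18,689 + $58,974 + $11,137 + $1,995 + $27,292 + $929 = $119,016 (under)
Week 16–Week 21: $58,974 + $11,137 + $1,995 + $27,292 + $929 + $20,030 = $120,357 (under)
Week 17–Week 22: $11,137 + $1,995 + $27,292 + $929 + $20,030 + $15,920 = $77,303 (under)
Week 18–Week 23: $1,995 + $27,292 + $929 + $20,030 + $15,920 + $36,043 = $102,209 (under)
Week 19–Week 24: $27,292 + $929 + $20,030 + $15,920 + $36,043 + $544 = $100,758 (under)
Week 20–Week 25: $929 + $20,030 + $15,920 + $36,043 + $544 + $24,355 = $97,821 (under)
Week 21–Week 26: $20,030 + $15,920 + $36,043 + $544 + $24,355 + $7,584 = $104,476 (under)
At least one window exceeds $135,000.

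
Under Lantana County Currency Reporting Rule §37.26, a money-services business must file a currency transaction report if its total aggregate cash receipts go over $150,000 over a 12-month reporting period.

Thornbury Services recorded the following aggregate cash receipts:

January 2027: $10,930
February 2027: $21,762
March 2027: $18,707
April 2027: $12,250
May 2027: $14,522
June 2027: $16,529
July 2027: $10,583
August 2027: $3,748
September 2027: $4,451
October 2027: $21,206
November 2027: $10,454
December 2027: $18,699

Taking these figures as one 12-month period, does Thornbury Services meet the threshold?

Total aggregate cash receipts: $10,930 + $21,762 + $18,707 + $12,250 + $14,522 + $16,529 + $10,583 + $3,748 + $4,451 + $21,206 + $10,454 + $18,699 = $163,841.
$163,841 > $150,000, so the threshold is exceeded.

Yes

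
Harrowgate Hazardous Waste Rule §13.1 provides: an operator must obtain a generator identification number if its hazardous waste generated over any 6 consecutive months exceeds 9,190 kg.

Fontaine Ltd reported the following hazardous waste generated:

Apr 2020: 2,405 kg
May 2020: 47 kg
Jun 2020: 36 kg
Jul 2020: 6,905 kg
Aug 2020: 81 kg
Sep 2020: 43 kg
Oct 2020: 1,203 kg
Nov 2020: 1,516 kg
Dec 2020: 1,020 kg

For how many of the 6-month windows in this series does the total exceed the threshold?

Apr 2020–Sep 2020: 2,405 kg + 47 kg + 36 kg + 6,905 kg + 81 kg + 43 kg = 9,517 kg (over)
May 2020–Oct 2020: 47 kg + 36 kg + 6,905 kg + 81 kg + 43 kg + 1,203 kg = 8,315 kg (under)
Jun 2020–Nov 2020: 36 kg + 6,905 kg + 81 kg + 43 kg + 1,203 kg + 1,516 kg = 9,784 kg (over)
Jul 2020–Dec 2020: 6,905 kg + 81 kg + 43 kg + 1,203 kg + 1,516 kg + 1,020 kg = 10,768 kg (over)
3 windows exceed the threshold.

3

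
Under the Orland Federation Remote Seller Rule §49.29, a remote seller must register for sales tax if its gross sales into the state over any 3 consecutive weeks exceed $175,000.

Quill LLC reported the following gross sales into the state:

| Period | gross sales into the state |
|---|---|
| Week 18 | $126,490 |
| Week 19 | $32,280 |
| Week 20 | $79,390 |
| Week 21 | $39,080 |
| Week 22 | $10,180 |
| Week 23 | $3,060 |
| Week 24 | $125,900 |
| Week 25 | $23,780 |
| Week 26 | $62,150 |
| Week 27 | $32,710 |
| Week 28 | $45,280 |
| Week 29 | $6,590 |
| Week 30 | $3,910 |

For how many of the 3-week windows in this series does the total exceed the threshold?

2

Week 18–Week 20: $126,490 + $32,280 + $79,390 = $238,160 (over)
Week 19–Week 21: $32,280 + $79,390 + $39,080 = $150,750 (under)
Week 20–Week 22: $79,390 + $39,080 + $10,180 = $128,650 (under)
Week 21–Week 23: $39,080 + $10,180 + $3,060 = $52,320 (under)
Week 22–Week 24: $10,180 + $3,060 + $125,900 = $139,140 (under)
Week 23–Week 25: $3,060 + $125,900 + $23,780 = $152,740 (under)
Week 24–Week 26: $125,900 + $23,780 + $62,150 = $211,830 (over)
Week 25–Week 27: $23,780 + $62,150 + $32,710 = $118,640 (under)
Week 26–Week 28: $62,150 + $32,710 + $45,280 = $140,140 (under)
Week 27–Week 29: $32,710 + $45,280 + $6,590 = $84,580 (under)
Week 28–Week 30: $45,280 + $6,590 + $3,910 = $55,780 (under)
2 windows exceed the threshold.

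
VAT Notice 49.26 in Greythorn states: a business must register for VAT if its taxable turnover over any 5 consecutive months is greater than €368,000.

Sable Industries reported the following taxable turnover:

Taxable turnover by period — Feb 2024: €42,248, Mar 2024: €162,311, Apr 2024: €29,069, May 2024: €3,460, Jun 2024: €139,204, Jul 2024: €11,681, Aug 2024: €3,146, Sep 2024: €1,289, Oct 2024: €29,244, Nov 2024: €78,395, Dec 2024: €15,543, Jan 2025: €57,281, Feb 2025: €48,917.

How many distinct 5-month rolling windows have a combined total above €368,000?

1

Feb 2024–Jun 2024: €42,248 + €162,311 + €29,069 + €3,460 + €139,204 = €376,292 (over)
Mar 2024–Jul 2024: €162,311 + €29,069 + €3,460 + €139,204 + €11,681 = €345,725 (under)
Apr 2024–Aug 2024: €29,069 + €3,460 + €139,204 + €11,681 + €3,146 = €186,560 (under)
May 2024–Sep 2024: €3,460 + €139,204 + €11,681 + €3,146 + €1,289 = €158,780 (under)
Jun 2024–Oct 2024: €139,204 + €11,681 + €3,146 + €1,289 + €29,244 = €184,564 (under)
Jul 2024–Nov 2024: €11,681 + €3,146 + €1,289 + €29,244 + €78,395 = €123,755 (under)
Aug 2024–Dec 2024: €3,146 + €1,289 + €29,244 + €78,395 + €15,543 = €127,617 (under)
Sep 2024–Jan 2025: €1,289 + €29,244 + €78,395 + €15,543 + €57,281 = €181,752 (under)
Oct 2024–Feb 2025: €29,244 + €78,395 + €15,543 + €57,281 + €48,917 = €229,380 (under)
1 window exceeds the threshold.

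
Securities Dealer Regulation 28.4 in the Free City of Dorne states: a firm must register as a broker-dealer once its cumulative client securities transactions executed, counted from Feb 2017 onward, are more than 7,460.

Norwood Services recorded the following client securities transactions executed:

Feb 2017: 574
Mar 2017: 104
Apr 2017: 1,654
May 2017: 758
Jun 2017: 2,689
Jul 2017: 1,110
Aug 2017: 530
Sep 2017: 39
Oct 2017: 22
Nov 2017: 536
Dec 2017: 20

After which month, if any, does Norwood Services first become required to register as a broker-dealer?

Through Feb 2017: 574
Through Mar 2017: 678
Through Apr 2017: 2,332
Through May 2017: 3,090
Through Jun 2017: 5,779
Through Jul 2017: 6,889
Through Aug 2017: 7,419
Through Sep 2017: 7,458
Through Oct 2017: 7,480 ← exceeds threshold

Oct 2017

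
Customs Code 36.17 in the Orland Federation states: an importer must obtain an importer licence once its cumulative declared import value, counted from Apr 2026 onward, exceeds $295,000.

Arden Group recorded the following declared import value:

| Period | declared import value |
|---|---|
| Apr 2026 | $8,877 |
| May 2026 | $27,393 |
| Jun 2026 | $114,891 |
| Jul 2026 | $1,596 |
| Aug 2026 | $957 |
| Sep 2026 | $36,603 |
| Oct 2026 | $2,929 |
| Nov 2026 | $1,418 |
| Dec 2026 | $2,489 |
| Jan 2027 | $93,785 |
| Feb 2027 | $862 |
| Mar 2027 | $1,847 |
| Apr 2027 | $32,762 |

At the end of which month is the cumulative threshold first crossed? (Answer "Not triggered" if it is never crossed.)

Apr 2027

Through Apr 2026: $8,877
Through May 2026: $36,270
Through Jun 2026: $151,161
Through Jul 2026: $152,757
Through Aug 2026: $153,714
Through Sep 2026: $190,317
Through Oct 2026: $193,246
Through Nov 2026: $194,664
Through Dec 2026: $197,153
Through Jan 2027: $290,938
Through Feb 2027: $291,800
Through Mar 2027: $293,647
Through Apr 2027: $326,409 ← exceeds threshold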